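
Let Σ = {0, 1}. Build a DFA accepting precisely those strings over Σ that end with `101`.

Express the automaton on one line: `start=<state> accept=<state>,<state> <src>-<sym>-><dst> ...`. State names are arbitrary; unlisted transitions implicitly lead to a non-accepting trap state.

Let each state record the length of the longest suffix of the input read so far that is also a prefix of `101`. S1 means the last symbol is `1`; S2 means the last 2 symbols are `10`; S3 means the last 3 symbols are `101`. Accept only at S3, where the string currently ends in `101`.
4 states suffice.
        0   1  
>  S0   S0  S1 
   S1   S2  S1 
   S2   S0  S3 
 * S3   S2  S1 
(> = start, * = accepting)

start=S0 accept=S3 S0-0->S0 S0-1->S1 S1-0->S2 S1-1->S1 S2-0->S0 S2-1->S3 S3-0->S2 S3-1->S1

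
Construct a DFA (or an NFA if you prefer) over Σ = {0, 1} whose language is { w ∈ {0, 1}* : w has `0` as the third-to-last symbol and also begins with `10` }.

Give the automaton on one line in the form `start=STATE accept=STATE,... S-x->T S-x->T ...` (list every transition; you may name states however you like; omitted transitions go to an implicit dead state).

start=S0 accept=S17,S18,S19,S20 S0-0->S1 S0-1->S2 S1-0->S3 S1-1->S4 S2-0->S5 S2-1->S6 S3-0->S7 S3-1->S8 S4-0->S9 S4-1->S10 S5-0->S11 S5-1->S12 S6-0->S13 S6-1->S14 S7-0->S7 S7-1->S8 S8-0->S9 S8-1->S10 S9-0->S15 S9-1->S16 S10-0->S13 S10-1->S14 S11-0->S17 S11-1->S18 S12-0->S19 S12-1->S20 S13-0->S15 S13-1->S16 S14-0->S13 S14-1->S14 S15-0->S7 S15-1->S8 S16-0->S9 S16-1->S10 S17-0->S17 S17-1->S18 S18-0->S19 S18-1->S20 S19-0->S11 S19-1->S12 S20-0->S21 S20-1->S22 S21-0->S11 S21-1->S12 S22-0->S21 S22-1->S22

Run two small machines in parallel and take their product. The first has 15 states tracking the last 3 symbols read; the second has 4 states tracking whether the input so far still matches the prefix `10`. A product state is a pair (one from each), accepting exactly when both do.
A 23-state machine:
          0    1  
>  S0     S1   S2 
   S1     S3   S4 
   S2     S5   S6 
   S3     S7   S8 
   S4     S9  S10 
   S5    S11  S12 
   S6    S13  S14 
   S7     S7   S8 
   S8     S9  S10 
   S9    S15  S16 
   S10   S13  S14 
   S11   S17  S18 
   S12   S19  S20 
   S13   S15  S16 
   S14   S13  S14 
   S15    S7   S8 
   S16    S9  S10 
 * S17   S17  S18 
 * S18   S19  S20 
 * S19   S11  S12 
 * S20   S21  S22 
   S21   S11  S12 
   S22   S21  S22 
(> = start, * = accepting)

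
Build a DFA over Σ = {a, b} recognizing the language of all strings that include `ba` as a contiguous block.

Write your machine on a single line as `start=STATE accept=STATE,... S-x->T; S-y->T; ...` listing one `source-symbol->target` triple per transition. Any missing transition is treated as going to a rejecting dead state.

Track how much of `ba` has been matched so far: state S0 is no progress, S2 is the absorbing accept state reached once `ba` has occurred. Intermediate states record partial matches; on a mismatch, fall back to the longest reusable overlap.
        a   b  
>  S0   S0  S1 
   S1   S2  S1 
 * S2   S2  S2 
(> = start, * = accepting)

start=S0; accept=S2; S0-a->S0; S0-b->S1; S1-a->S2; S1-b->S1; S2-a->S2; S2-b->S2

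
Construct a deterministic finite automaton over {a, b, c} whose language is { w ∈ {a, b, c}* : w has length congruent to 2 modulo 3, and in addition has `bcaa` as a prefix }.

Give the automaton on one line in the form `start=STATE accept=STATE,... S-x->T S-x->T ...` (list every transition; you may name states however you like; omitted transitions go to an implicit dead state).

Handle the two conditions separately and then intersect. The first has 3 states tracking the input length modulo 3; the second has 6 states tracking whether the input so far still matches the prefix `bcaa`. A product state is a pair (one from each), accepting exactly when both do. Minimizing collapses redundant product states.
An 8-state machine:
        a   b   c  
>  S0   S1  S2  S1 
   S1   S1  S1  S1 
   S2   S1  S1  S3 
   S3   S4  S1  S1 
   S4   S5  S1  S1 
   S5   S6  S6  S6 
 * S6   S7  S7  S7 
   S7   S5  S5  S5 
(> = start, * = accepting)

start=S0 accept=S6 S0-a->S1 S0-b->S2 S0-c->S1 S1-a->S1 S1-b->S1 S1-c->S1 S2-a->S1 S2-b->S1 S2-c->S3 S3-a->S4 S3-b->S1 S3-c->S1 S4-a->S5 S4-b->S1 S4-c->S1 S5-a->S6 S5-b->S6 S5-c->S6 S6-a->S7 S6-b->S7 S6-c->S7 S7-a->S5 S7-b->S5 S7-c->S5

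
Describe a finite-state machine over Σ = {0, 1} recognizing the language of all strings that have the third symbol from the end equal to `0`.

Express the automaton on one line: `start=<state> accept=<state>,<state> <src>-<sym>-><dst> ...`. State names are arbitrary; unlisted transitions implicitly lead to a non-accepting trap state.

start=A accept=H,I,J,K A-0->B A-1->C B-0->D B-1->E C-0->F C-1->G D-0->H D-1->I E-0->J E-1->K F-0->L F-1->M G-0->N G-1->O H-0->H H-1->I I-0->J I-1->K J-0->L J-1->M K-0->N K-1->O L-0->H L-1->I M-0->J M-1->K N-0->L N-1->M O-0->N O-1->O

A DFA must remember the last 3 symbols (since which symbol is third-to-last isn't known until the input ends). Use one state per possible window of the last ≤3 symbols; accept from those whose window starts with `0`.
       0  1 
>  A   B  C 
   B   D  E 
   C   F  G 
   D   H  I 
   E   J  K 
   F   L  M 
   G   N  O 
 * H   H  I 
 * I   J  K 
 * J   L  M 
 * K   N  O 
   L   H  I 
   M   J  K 
   N   L  M 
   O   N  O 
(> = start, * = accepting)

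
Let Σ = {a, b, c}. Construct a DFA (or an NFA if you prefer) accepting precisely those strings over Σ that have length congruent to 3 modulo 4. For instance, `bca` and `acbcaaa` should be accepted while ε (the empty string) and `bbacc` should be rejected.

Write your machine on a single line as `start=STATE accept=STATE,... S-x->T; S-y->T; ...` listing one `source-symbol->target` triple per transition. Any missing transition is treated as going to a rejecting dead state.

Only the length mod 4 matters, so use a 4-cycle: from any state, every input symbol moves to the next state, wrapping S3 back to S0. Mark S3 accepting.
4 states suffice.
        a   b   c  
>  S0   S1  S1  S1 
   S1   S2  S2  S2 
   S2   S3  S3  S3 
 * S3   S0  S0  S0 
(> = start, * = accepting)

start=S0; accept=S3; S0-a->S1; S0-b->S1; S0-c->S1; S1-a->S2; S1-b->S2; S1-c->S2; S2-a->S3; S2-b->S3; S2-c->S3; S3-a->S0; S3-b->S0; S3-c->S0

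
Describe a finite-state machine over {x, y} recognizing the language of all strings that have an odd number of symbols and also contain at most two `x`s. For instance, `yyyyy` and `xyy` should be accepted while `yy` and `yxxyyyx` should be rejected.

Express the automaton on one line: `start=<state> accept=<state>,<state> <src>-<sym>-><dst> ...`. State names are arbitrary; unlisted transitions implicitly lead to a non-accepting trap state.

Run two small machines in parallel and take their product. The first has 2 states tracking the input length modulo 2; the second has 4 states tracking the count of `x`s, saturating at 3. A product state is a pair (one from each), accepting exactly when both do. After merging equivalent states the machine shrinks.
7 states suffice.
        x   y  
>  S0   S1  S2 
 * S1   S3  S4 
 * S2   S4  S0 
   S3   S5  S6 
   S4   S6  S1 
   S5   S5  S5 
 * S6   S5  S3 
(> = start, * = accepting)

start=S0 accept=S1,S2,S6 S0-x->S1 S0-y->S2 S1-x->S3 S1-y->S4 S2-x->S4 S2-y->S0 S3-x->S5 S3-y->S6 S4-x->S6 S4-y->S1 S5-x->S5 S5-y->S5 S6-x->S5 S6-y->S3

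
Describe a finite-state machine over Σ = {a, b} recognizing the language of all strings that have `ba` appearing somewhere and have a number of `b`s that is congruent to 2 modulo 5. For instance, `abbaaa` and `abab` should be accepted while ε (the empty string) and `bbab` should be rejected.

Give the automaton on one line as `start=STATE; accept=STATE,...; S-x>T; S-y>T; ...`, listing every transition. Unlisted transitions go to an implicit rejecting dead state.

Run two small machines in parallel and take their product. The first has 3 states tracking whether and how much of `ba` has been seen; the second has 5 states tracking the count of `b`s modulo 5. A product state is a pair (one from each), accepting exactly when both do.
          a    b  
>  s0     s0   s1 
   s1     s2   s3 
   s2     s2   s4 
   s3     s4   s5 
 * s4     s4   s6 
   s5     s6   s7 
   s6     s6   s8 
   s7     s8   s9 
   s8     s8  s10 
   s9    s10   s1 
   s10   s10   s2 
(> = start, * = accepting)

start=s0; accept=s4; s0-a>s0; s0-b>s1; s1-a>s2; s1-b>s3; s2-a>s2; s2-b>s4; s3-a>s4; s3-b>s5; s4-a>s4; s4-b>s6; s5-a>s6; s5-b>s7; s6-a>s6; s6-b>s8; s7-a>s8; s7-b>s9; s8-a>s8; s8-b>s10; s9-a>s10; s9-b>s1; s10-a>s10; s10-b>s2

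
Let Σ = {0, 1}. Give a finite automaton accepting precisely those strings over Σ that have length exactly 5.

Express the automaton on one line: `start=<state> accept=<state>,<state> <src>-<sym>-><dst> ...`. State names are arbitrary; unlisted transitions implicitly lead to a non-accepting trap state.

Count input length up to 6: every symbol moves from A toward G, which means 'more than 5' and absorbs. Accept from {F}.
       0  1 
>  A   B  B 
   B   C  C 
   C   D  D 
   D   E  E 
   E   F  F 
 * F   G  G 
   G   G  G 
(> = start, * = accepting)

start=A accept=F A-0->B A-1->B B-0->C B-1->C C-0->D C-1->D D-0->E D-1->E E-0->F E-1->F F-0->G F-1->G G-0->G G-1->G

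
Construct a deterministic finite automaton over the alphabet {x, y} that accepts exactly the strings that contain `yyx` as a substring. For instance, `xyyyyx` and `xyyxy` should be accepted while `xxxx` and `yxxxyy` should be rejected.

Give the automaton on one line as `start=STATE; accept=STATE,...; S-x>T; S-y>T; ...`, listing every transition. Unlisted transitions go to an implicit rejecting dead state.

start=q0; accept=q3; q0-x>q0; q0-y>q1; q1-x>q0; q1-y>q2; q2-x>q3; q2-y>q2; q3-x>q3; q3-y>q3

States q0..q2 record the length of the longest prefix of `yyx` that matches the current input suffix. Reaching q3 means `yyx` has been seen, and we stay there forever. Accept from q3.
4 states suffice.
        x   y  
>  q0   q0  q1 
   q1   q0  q2 
   q2   q3  q2 
 * q3   q3  q3 
(> = start, * = accepting)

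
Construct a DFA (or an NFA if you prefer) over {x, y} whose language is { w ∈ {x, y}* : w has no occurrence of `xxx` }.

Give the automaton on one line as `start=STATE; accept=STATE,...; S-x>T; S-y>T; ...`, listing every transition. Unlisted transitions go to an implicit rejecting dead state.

start=A; accept=A,B,C; A-x>B; A-y>A; B-x>C; B-y>A; C-x>D; C-y>A; D-x>D; D-y>D

This is the complement of 'contains `xxx`'. Use the same substring-matching states — A through D holding how much of `xxx` has just been matched — but flip the accepting set: everything except the trap D accepts.
       x  y 
>* A   B  A 
 * B   C  A 
 * C   D  A 
   D   D  D 
(> = start, * = accepting)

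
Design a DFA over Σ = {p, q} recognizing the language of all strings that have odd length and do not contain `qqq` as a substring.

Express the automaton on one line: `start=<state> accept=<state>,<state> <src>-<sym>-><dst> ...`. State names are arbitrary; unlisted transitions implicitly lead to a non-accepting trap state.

Run two small machines in parallel and take their product. One (2 states) tracks the input length modulo 2; the other (4 states) tracks partial matches of the forbidden pattern `qqq`. Each combined state is a pair, one component from each; accept when both components accept. Minimizing collapses redundant product states.
A 7-state machine:
        p   q  
>  s0   s1  s2 
 * s1   s0  s3 
 * s2   s0  s4 
   s3   s1  s5 
   s4   s1  s6 
 * s5   s0  s6 
   s6   s6  s6 
(> = start, * = accepting)

start=s0 accept=s1,s2,s5 s0-p->s1 s0-q->s2 s1-p->s0 s1-q->s3 s2-p->s0 s2-q->s4 s3-p->s1 s3-q->s5 s4-p->s1 s4-q->s6 s5-p->s0 s5-q->s6 s6-p->s6 s6-q->s6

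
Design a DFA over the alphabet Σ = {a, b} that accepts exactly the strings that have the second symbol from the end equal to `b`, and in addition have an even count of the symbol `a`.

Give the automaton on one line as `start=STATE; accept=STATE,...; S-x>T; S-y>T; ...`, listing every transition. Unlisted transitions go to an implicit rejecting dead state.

start=s0; accept=s4,s5; s0-a>s1; s0-b>s2; s1-a>s0; s1-b>s3; s2-a>s1; s2-b>s4; s3-a>s5; s3-b>s3; s4-a>s1; s4-b>s4; s5-a>s1; s5-b>s2

Handle the two conditions separately and then intersect. The first has 7 states tracking the last 2 symbols read; the second has 2 states tracking the count of `a`s modulo 2. A product state is a pair (one from each), accepting exactly when both do. Equivalent product states are then merged.
A 6-state machine:
        a   b  
>  s0   s1  s2 
   s1   s0  s3 
   s2   s1  s4 
   s3   s5  s3 
 * s4   s1  s4 
 * s5   s1  s2 
(> = start, * = accepting)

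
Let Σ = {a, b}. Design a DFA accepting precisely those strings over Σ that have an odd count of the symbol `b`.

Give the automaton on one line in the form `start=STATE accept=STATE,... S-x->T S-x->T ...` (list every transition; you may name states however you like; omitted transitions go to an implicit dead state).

Keep the running count of `b`s modulo 2: each `b` advances along the cycle s0 → s1 → s0 while other symbols loop. Accept at s1.
        a   b  
>  s0   s0  s1 
 * s1   s1  s0 
(> = start, * = accepting)

start=s0 accept=s1 s0-a->s0 s0-b->s1 s1-a->s1 s1-b->s0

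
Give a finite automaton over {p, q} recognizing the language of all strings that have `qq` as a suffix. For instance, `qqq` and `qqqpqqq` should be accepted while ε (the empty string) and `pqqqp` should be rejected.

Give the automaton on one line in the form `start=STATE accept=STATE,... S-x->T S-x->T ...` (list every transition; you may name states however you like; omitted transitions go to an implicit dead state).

Remember how much of `qq` the current input suffix matches. State S0 means no match yet; S1 means the last symbol is `q`; S2 means the last 2 symbols are `qq`. Only S2 accepts. On a mismatch, fall back to the longest proper suffix that is still a prefix of `qq`.
3 states suffice.
        p   q  
>  S0   S0  S1 
   S1   S0  S2 
 * S2   S0  S2 
(> = start, * = accepting)

start=S0 accept=S2 S0-p->S0 S0-q->S1 S1-p->S0 S1-q->S2 S2-p->S0 S2-q->S2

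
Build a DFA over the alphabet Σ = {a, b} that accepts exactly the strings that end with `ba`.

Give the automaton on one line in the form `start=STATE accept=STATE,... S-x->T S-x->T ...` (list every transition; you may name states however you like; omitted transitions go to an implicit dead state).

Remember how much of `ba` the current input suffix matches. State q0 means no match yet; q1 means the last symbol is `b`; q2 means the last 2 symbols are `ba`. Only q2 accepts. On a mismatch, fall back to the longest proper suffix that is still a prefix of `ba`.
With 3 states:
        a   b  
>  q0   q0  q1 
   q1   q2  q1 
 * q2   q0  q1 
(> = start, * = accepting)

start=q0 accept=q2 q0-a->q0 q0-b->q1 q1-a->q2 q1-b->q1 q2-a->q0 q2-b->q1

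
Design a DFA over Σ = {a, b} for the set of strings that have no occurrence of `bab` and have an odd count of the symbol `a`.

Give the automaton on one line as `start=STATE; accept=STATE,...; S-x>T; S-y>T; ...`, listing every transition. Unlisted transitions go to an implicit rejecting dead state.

start=S0; accept=S1,S3,S4; S0-a>S1; S0-b>S2; S1-a>S0; S1-b>S3; S2-a>S4; S2-b>S2; S3-a>S5; S3-b>S3; S4-a>S0; S4-b>S6; S5-a>S1; S5-b>S6; S6-a>S6; S6-b>S6

Handle the two conditions separately and then intersect. The first has 4 states tracking partial matches of the forbidden pattern `bab`; the second has 2 states tracking the count of `a`s modulo 2. A product state is a pair (one from each), accepting exactly when both do. Equivalent product states are then merged.
7 states suffice.
        a   b  
>  S0   S1  S2 
 * S1   S0  S3 
   S2   S4  S2 
 * S3   S5  S3 
 * S4   S0  S6 
   S5   S1  S6 
   S6   S6  S6 
(> = start, * = accepting)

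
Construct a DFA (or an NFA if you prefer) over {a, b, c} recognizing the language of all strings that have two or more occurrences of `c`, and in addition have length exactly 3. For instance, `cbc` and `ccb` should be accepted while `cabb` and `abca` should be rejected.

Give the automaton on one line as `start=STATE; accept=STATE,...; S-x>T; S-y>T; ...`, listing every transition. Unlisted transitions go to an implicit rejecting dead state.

Handle the two conditions separately and then intersect. One (4 states) tracks the count of `c`s, saturating at 3; the other (5 states) tracks the input length, saturating at 4. Each combined state is a pair, one component from each; accept when both components accept. Minimizing collapses redundant product states.
        a   b   c  
>  q0   q1  q1  q2 
   q1   q3  q3  q4 
   q2   q4  q4  q5 
   q3   q3  q3  q3 
   q4   q3  q3  q6 
   q5   q6  q6  q6 
 * q6   q3  q3  q3 
(> = start, * = accepting)

start=q0; accept=q6; q0-a>q1; q0-b>q1; q0-c>q2; q1-a>q3; q1-b>q3; q1-c>q4; q2-a>q4; q2-b>q4; q2-c>q5; q3-a>q3; q3-b>q3; q3-c>q3; q4-a>q3; q4-b>q3; q4-c>q6; q5-a>q6; q5-b>q6; q5-c>q6; q6-a>q3; q6-b>q3; q6-c>q3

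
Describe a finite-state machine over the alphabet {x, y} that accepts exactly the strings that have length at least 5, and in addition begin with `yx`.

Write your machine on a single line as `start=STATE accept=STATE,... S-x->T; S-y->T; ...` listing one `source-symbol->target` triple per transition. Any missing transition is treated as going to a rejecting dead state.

Run two small machines in parallel and take their product. One (7 states) tracks the input length, saturating at 6; the other (4 states) tracks whether the input so far still matches the prefix `yx`. Each combined state is a pair, one component from each; accept when both components accept. After merging equivalent states the machine shrinks.
With 7 states:
        x   y  
>  q0   q1  q2 
   q1   q1  q1 
   q2   q3  q1 
   q3   q4  q4 
   q4   q5  q5 
   q5   q6  q6 
 * q6   q6  q6 
(> = start, * = accepting)

start=q0; accept=q6; q0-x->q1; q0-y->q2; q1-x->q1; q1-y->q1; q2-x->q3; q2-y->q1; q3-x->q4; q3-y->q4; q4-x->q5; q4-y->q5; q5-x->q6; q5-y->q6; q6-x->q6; q6-y->q6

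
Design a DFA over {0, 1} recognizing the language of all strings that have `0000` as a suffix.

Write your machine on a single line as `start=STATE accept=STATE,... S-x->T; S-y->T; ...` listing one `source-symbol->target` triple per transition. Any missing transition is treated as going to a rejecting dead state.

start=A; accept=E; A-0->B; A-1->A; B-0->C; B-1->A; C-0->D; C-1->A; D-0->E; D-1->A; E-0->E; E-1->A

Remember how much of `0000` the current input suffix matches. State A means no match yet; B means the last symbol is `0`; C means the last 2 symbols are `00`; D means the last 3 symbols are `000`; E means the last 4 symbols are `0000`. Only E accepts. On a mismatch, fall back to the longest proper suffix that is still a prefix of `0000`.
A 5-state machine:
       0  1 
>  A   B  A 
   B   C  A 
   C   D  A 
   D   E  A 
 * E   E  A 
(> = start, * = accepting)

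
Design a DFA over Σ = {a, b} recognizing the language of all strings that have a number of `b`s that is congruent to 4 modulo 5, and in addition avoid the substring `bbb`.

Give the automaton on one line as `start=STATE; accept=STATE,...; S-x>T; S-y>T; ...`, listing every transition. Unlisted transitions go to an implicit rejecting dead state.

Run two small machines in parallel and take their product. The first has 5 states tracking the count of `b`s modulo 5; the second has 4 states tracking partial matches of the forbidden pattern `bbb`. A product state is a pair (one from each), accepting exactly when both do. Minimizing collapses redundant product states.
With 16 states:
          a    b  
>  q0     q0   q1 
   q1     q2   q3 
   q2     q2   q4 
   q3     q5   q6 
   q4     q5   q7 
   q5     q5   q8 
   q6     q6   q6 
   q7     q9   q6 
   q8     q9  q10 
   q9     q9  q11 
 * q10   q12   q6 
 * q11   q12  q13 
 * q12   q12  q14 
   q13    q0   q6 
   q14    q0  q15 
   q15    q2   q6 
(> = start, * = accepting)

start=q0; accept=q10,q11,q12; q0-a>q0; q0-b>q1; q1-a>q2; q1-b>q3; q2-a>q2; q2-b>q4; q3-a>q5; q3-b>q6; q4-a>q5; q4-b>q7; q5-a>q5; q5-b>q8; q6-a>q6; q6-b>q6; q7-a>q9; q7-b>q6; q8-a>q9; q8-b>q10; q9-a>q9; q9-b>q11; q10-a>q12; q10-b>q6; q11-a>q12; q11-b>q13; q12-a>q12; q12-b>q14; q13-a>q0; q13-b>q6; q14-a>q0; q14-b>q15; q15-a>q2; q15-b>q6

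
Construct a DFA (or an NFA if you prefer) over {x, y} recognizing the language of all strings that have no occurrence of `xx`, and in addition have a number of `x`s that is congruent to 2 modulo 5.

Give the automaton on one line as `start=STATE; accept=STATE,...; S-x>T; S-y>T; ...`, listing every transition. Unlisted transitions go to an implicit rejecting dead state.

Run two small machines in parallel and take their product. The first has 3 states tracking partial matches of the forbidden pattern `xx`; the second has 5 states tracking the count of `x`s modulo 5. A product state is a pair (one from each), accepting exactly when both do. Equivalent product states are then merged.
An 11-state machine:
          x    y  
>  s0     s1   s0 
   s1     s2   s3 
   s2     s2   s2 
   s3     s4   s3 
 * s4     s2   s5 
 * s5     s6   s5 
   s6     s2   s7 
   s7     s8   s7 
   s8     s2   s9 
   s9    s10   s9 
   s10    s2   s0 
(> = start, * = accepting)

start=s0; accept=s4,s5; s0-x>s1; s0-y>s0; s1-x>s2; s1-y>s3; s2-x>s2; s2-y>s2; s3-x>s4; s3-y>s3; s4-x>s2; s4-y>s5; s5-x>s6; s5-y>s5; s6-x>s2; s6-y>s7; s7-x>s8; s7-y>s7; s8-x>s2; s8-y>s9; s9-x>s10; s9-y>s9; s10-x>s2; s10-y>s0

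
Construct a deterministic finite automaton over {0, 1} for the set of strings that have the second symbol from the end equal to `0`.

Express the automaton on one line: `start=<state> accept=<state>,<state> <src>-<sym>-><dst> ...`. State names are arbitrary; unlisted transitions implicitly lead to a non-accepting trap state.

start=S0 accept=S3,S4 S0-0->S1 S0-1->S2 S1-0->S3 S1-1->S4 S2-0->S5 S2-1->S6 S3-0->S3 S3-1->S4 S4-0->S5 S4-1->S6 S5-0->S3 S5-1->S4 S6-0->S5 S6-1->S6

Because acceptance depends on a position counted from the end, the machine has to buffer the most recent 2 symbols. Make each state the string of the last up-to-2 symbols read; on input `x` shift the window left and append `x`. Accept when the buffered window has length 2 and begins with `0`.
With 7 states:
        0   1  
>  S0   S1  S2 
   S1   S3  S4 
   S2   S5  S6 
 * S3   S3  S4 
 * S4   S5  S6 
   S5   S3  S4 
   S6   S5  S6 
(> = start, * = accepting)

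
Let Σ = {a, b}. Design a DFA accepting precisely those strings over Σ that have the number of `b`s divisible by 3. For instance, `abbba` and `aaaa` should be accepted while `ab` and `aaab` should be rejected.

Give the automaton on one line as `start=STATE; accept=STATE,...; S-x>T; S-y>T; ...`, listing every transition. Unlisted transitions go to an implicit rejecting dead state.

start=S0; accept=S0; S0-a>S0; S0-b>S1; S1-a>S1; S1-b>S2; S2-a>S2; S2-b>S0

Keep the running count of `b`s modulo 3: each `b` advances along the cycle S0 → S1 → S2 → S0 while other symbols loop. Accept at S0.
With 3 states:
        a   b  
>* S0   S0  S1 
   S1   S1  S2 
   S2   S2  S0 
(> = start, * = accepting)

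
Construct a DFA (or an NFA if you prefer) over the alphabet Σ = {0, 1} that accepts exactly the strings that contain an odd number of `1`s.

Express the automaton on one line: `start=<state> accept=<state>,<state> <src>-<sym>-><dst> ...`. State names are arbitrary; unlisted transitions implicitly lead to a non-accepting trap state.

start=A accept=B A-0->A A-1->B B-0->B B-1->A

The only thing that matters is how many `1`s have appeared, reduced mod 2. Use one state per residue: A for 0, …, B for 1. Reading `1` moves to the next residue; anything else stays put. B is accepting.
       0  1 
>  A   A  B 
 * B   B  A 
(> = start, * = accepting)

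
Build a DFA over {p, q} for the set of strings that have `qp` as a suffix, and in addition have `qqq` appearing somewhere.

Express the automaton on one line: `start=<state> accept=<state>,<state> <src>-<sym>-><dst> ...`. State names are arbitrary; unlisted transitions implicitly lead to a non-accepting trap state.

Build one automaton per condition and run them in lockstep. The first has 3 states tracking how much of the suffix `qp` has currently been matched; the second has 4 states tracking whether and how much of `qqq` has been seen. A product state is a pair (one from each), accepting exactly when both do.
A 7-state machine:
       p  q 
>  A   A  B 
   B   C  D 
   C   A  B 
   D   C  E 
   E   F  E 
 * F   G  E 
   G   G  E 
(> = start, * = accepting)

start=A accept=F A-p->A A-q->B B-p->C B-q->D C-p->A C-q->B D-p->C D-q->E E-p->F E-q->E F-p->G F-q->E G-p->G G-q->E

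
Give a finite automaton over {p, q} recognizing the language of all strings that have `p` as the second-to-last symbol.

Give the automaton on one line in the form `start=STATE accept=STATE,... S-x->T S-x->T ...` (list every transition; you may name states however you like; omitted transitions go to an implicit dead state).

A DFA must remember the last 2 symbols (since which symbol is second-to-last isn't known until the input ends). Use one state per possible window of the last ≤2 symbols; accept from those whose window starts with `p`.
7 states suffice.
        p   q  
>  S0   S1  S2 
   S1   S3  S4 
   S2   S5  S6 
 * S3   S3  S4 
 * S4   S5  S6 
   S5   S3  S4 
   S6   S5  S6 
(> = start, * = accepting)

start=S0 accept=S3,S4 S0-p->S1 S0-q->S2 S1-p->S3 S1-q->S4 S2-p->S5 S2-q->S6 S3-p->S3 S3-q->S4 S4-p->S5 S4-q->S6 S5-p->S3 S5-q->S4 S6-p->S5 S6-q->S6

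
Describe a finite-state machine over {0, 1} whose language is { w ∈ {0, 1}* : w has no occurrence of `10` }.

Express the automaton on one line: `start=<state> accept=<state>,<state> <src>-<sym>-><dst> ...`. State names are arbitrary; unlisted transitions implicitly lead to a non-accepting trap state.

start=s0 accept=s0,s1 s0-0->s0 s0-1->s1 s1-0->s2 s1-1->s1 s2-0->s2 s2-1->s2

This is the complement of 'contains `10`'. Use the same substring-matching states — s0 through s2 holding how much of `10` has just been matched — but flip the accepting set: everything except the trap s2 accepts.
        0   1  
>* s0   s0  s1 
 * s1   s2  s1 
   s2   s2  s2 
(> = start, * = accepting)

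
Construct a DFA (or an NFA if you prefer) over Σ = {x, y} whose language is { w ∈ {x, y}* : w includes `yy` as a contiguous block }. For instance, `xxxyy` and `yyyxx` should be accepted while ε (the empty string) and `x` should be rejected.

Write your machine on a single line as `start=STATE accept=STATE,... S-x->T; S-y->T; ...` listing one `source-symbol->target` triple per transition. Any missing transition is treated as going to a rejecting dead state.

States q0..q1 record the length of the longest prefix of `yy` that matches the current input suffix. Reaching q2 means `yy` has been seen, and we stay there forever. Accept from q2.
        x   y  
>  q0   q0  q1 
   q1   q0  q2 
 * q2   q2  q2 
(> = start, * = accepting)

start=q0; accept=q2; q0-x->q0; q0-y->q1; q1-x->q0; q1-y->q2; q2-x->q2; q2-y->q2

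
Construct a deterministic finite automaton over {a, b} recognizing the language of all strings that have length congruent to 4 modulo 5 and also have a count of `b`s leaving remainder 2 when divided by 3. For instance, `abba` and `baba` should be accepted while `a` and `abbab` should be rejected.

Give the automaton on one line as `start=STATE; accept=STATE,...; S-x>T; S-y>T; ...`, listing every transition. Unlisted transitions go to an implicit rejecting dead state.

start=q0; accept=q11; q0-a>q1; q0-b>q2; q1-a>q3; q1-b>q4; q2-a>q4; q2-b>q5; q3-a>q6; q3-b>q7; q4-a>q7; q4-b>q8; q5-a>q8; q5-b>q6; q6-a>q9; q6-b>q10; q7-a>q10; q7-b>q11; q8-a>q11; q8-b>q9; q9-a>q0; q9-b>q12; q10-a>q12; q10-b>q13; q11-a>q13; q11-b>q0; q12-a>q2; q12-b>q14; q13-a>q14; q13-b>q1; q14-a>q5; q14-b>q3

Run two small machines in parallel and take their product. The first has 5 states tracking the input length modulo 5; the second has 3 states tracking the count of `b`s modulo 3. A product state is a pair (one from each), accepting exactly when both do.
          a    b  
>  q0     q1   q2 
   q1     q3   q4 
   q2     q4   q5 
   q3     q6   q7 
   q4     q7   q8 
   q5     q8   q6 
   q6     q9  q10 
   q7    q10  q11 
   q8    q11   q9 
   q9     q0  q12 
   q10   q12  q13 
 * q11   q13   q0 
   q12    q2  q14 
   q13   q14   q1 
   q14    q5   q3 
(> = start, * = accepting)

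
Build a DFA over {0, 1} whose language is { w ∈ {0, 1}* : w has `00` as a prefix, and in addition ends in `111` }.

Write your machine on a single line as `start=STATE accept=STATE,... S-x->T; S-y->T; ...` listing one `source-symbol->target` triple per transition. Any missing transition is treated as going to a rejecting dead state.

Build one automaton per condition and run them in lockstep. One (4 states) tracks whether the input so far still matches the prefix `00`; the other (4 states) tracks how much of the suffix `111` has currently been matched. Each combined state is a pair, one component from each; accept when both components accept. After merging equivalent states the machine shrinks.
7 states suffice.
        0   1  
>  S0   S1  S2 
   S1   S3  S2 
   S2   S2  S2 
   S3   S3  S4 
   S4   S3  S5 
   S5   S3  S6 
 * S6   S3  S6 
(> = start, * = accepting)

start=S0; accept=S6; S0-0->S1; S0-1->S2; S1-0->S3; S1-1->S2; S2-0->S2; S2-1->S2; S3-0->S3; S3-1->S4; S4-0->S3; S4-1->S5; S5-0->S3; S5-1->S6; S6-0->S3; S6-1->S6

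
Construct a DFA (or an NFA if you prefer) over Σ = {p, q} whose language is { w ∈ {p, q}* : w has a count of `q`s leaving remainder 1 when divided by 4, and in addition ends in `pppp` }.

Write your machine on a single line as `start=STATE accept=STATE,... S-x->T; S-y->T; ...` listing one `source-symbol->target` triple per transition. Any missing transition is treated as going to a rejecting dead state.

start=s0; accept=s7; s0-p->s0; s0-q->s1; s1-p->s2; s1-q->s3; s2-p->s4; s2-q->s3; s3-p->s3; s3-q->s5; s4-p->s6; s4-q->s3; s5-p->s5; s5-q->s0; s6-p->s7; s6-q->s3; s7-p->s7; s7-q->s3

Build one automaton per condition and run them in lockstep. One (4 states) tracks the count of `q`s modulo 4; the other (5 states) tracks how much of the suffix `pppp` has currently been matched. Each combined state is a pair, one component from each; accept when both components accept. Minimizing collapses redundant product states.
8 states suffice.
        p   q  
>  s0   s0  s1 
   s1   s2  s3 
   s2   s4  s3 
   s3   s3  s5 
   s4   s6  s3 
   s5   s5  s0 
   s6   s7  s3 
 * s7   s7  s3 
(> = start, * = accepting)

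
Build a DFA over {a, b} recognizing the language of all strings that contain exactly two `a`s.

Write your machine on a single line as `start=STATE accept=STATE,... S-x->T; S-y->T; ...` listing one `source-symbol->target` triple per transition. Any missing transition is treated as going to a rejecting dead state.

Only the number of `a`s matters, and only up to 3. Make a chain q0 → q1 → q2 → q3 advanced by each `a` (with q3 absorbing); every other symbol self-loops. The accepting set is {q2}.
With 4 states:
        a   b  
>  q0   q1  q0 
   q1   q2  q1 
 * q2   q3  q2 
   q3   q3  q3 
(> = start, * = accepting)

start=q0; accept=q2; q0-a->q1; q0-b->q0; q1-a->q2; q1-b->q1; q2-a->q3; q2-b->q2; q3-a->q3; q3-b->q3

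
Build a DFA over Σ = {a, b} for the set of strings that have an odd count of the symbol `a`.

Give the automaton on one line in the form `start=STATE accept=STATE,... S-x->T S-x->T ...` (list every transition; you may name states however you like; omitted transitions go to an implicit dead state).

start=q0 accept=q1 q0-a->q1 q0-b->q0 q1-a->q0 q1-b->q1

Keep the running count of `a`s modulo 2: each `a` advances along the cycle q0 → q1 → q0 while other symbols loop. Accept at q1.
With 2 states:
        a   b  
>  q0   q1  q0 
 * q1   q0  q1 
(> = start, * = accepting)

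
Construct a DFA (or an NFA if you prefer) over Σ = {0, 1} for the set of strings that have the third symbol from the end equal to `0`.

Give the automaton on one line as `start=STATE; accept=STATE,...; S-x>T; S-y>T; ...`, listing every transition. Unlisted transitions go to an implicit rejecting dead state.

A DFA must remember the last 3 symbols (since which symbol is third-to-last isn't known until the input ends). Use one state per possible window of the last ≤3 symbols; accept from those whose window starts with `0`.
15 states suffice.
          0    1  
>  q0     q1   q2 
   q1     q3   q4 
   q2     q5   q6 
   q3     q7   q8 
   q4     q9  q10 
   q5    q11  q12 
   q6    q13  q14 
 * q7     q7   q8 
 * q8     q9  q10 
 * q9    q11  q12 
 * q10   q13  q14 
   q11    q7   q8 
   q12    q9  q10 
   q13   q11  q12 
   q14   q13  q14 
(> = start, * = accepting)

start=q0; accept=q7,q8,q9,q10; q0-0>q1; q0-1>q2; q1-0>q3; q1-1>q4; q2-0>q5; q2-1>q6; q3-0>q7; q3-1>q8; q4-0>q9; q4-1>q10; q5-0>q11; q5-1>q12; q6-0>q13; q6-1>q14; q7-0>q7; q7-1>q8; q8-0>q9; q8-1>q10; q9-0>q11; q9-1>q12; q10-0>q13; q10-1>q14; q11-0>q7; q11-1>q8; q12-0>q9; q12-1>q10; q13-0>q11; q13-1>q12; q14-0>q13; q14-1>q14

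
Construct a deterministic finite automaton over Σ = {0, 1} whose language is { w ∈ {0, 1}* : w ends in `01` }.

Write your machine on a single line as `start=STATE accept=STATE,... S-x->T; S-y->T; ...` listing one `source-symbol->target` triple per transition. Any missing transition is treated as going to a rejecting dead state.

Let each state record the length of the longest suffix of the input read so far that is also a prefix of `01`. q1 means the last symbol is `0`; q2 means the last 2 symbols are `01`. Accept only at q2, where the string currently ends in `01`.
        0   1  
>  q0   q1  q0 
   q1   q1  q2 
 * q2   q1  q0 
(> = start, * = accepting)

start=q0; accept=q2; q0-0->q1; q0-1->q0; q1-0->q1; q1-1->q2; q2-0->q1; q2-1->q0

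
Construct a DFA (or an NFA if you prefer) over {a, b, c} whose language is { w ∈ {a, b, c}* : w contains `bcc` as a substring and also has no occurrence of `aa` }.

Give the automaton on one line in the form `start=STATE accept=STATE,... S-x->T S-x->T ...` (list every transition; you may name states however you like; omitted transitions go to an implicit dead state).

Build one automaton per condition and run them in lockstep. The first has 4 states tracking whether and how much of `bcc` has been seen; the second has 3 states tracking partial matches of the forbidden pattern `aa`. A product state is a pair (one from each), accepting exactly when both do. Minimizing collapses redundant product states.
        a   b   c  
>  q0   q1  q2  q0 
   q1   q3  q2  q0 
   q2   q1  q2  q4 
   q3   q3  q3  q3 
   q4   q1  q2  q5 
 * q5   q6  q5  q5 
 * q6   q3  q5  q5 
(> = start, * = accepting)

start=q0 accept=q5,q6 q0-a->q1 q0-b->q2 q0-c->q0 q1-a->q3 q1-b->q2 q1-c->q0 q2-a->q1 q2-b->q2 q2-c->q4 q3-a->q3 q3-b->q3 q3-c->q3 q4-a->q1 q4-b->q2 q4-c->q5 q5-a->q6 q5-b->q5 q5-c->q5 q6-a->q3 q6-b->q5 q6-c->q5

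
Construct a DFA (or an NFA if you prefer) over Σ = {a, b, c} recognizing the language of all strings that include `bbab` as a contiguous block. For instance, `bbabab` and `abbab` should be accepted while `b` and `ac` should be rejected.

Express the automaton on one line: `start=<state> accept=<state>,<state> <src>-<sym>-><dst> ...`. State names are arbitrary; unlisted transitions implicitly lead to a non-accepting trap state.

Track how much of `bbab` has been matched so far: state q0 is no progress, q4 is the absorbing accept state reached once `bbab` has occurred. Intermediate states record partial matches; on a mismatch, fall back to the longest reusable overlap.
With 5 states:
        a   b   c  
>  q0   q0  q1  q0 
   q1   q0  q2  q0 
   q2   q3  q2  q0 
   q3   q0  q4  q0 
 * q4   q4  q4  q4 
(> = start, * = accepting)

start=q0 accept=q4 q0-a->q0 q0-b->q1 q0-c->q0 q1-a->q0 q1-b->q2 q1-c->q0 q2-a->q3 q2-b->q2 q2-c->q0 q3-a->q0 q3-b->q4 q3-c->q0 q4-a->q4 q4-b->q4 q4-c->q4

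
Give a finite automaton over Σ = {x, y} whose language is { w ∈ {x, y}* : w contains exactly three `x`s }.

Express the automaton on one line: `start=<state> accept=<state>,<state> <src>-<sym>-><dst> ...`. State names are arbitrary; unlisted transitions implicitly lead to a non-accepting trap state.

start=q0 accept=q3 q0-x->q1 q0-y->q0 q1-x->q2 q1-y->q1 q2-x->q3 q2-y->q2 q3-x->q4 q3-y->q3 q4-x->q4 q4-y->q4

Only the number of `x`s matters, and only up to 4. Make a chain q0 → q1 → q2 → q3 → q4 advanced by each `x` (with q4 absorbing); every other symbol self-loops. The accepting set is {q3}.
A 5-state machine:
        x   y  
>  q0   q1  q0 
   q1   q2  q1 
   q2   q3  q2 
 * q3   q4  q3 
   q4   q4  q4 
(> = start, * = accepting)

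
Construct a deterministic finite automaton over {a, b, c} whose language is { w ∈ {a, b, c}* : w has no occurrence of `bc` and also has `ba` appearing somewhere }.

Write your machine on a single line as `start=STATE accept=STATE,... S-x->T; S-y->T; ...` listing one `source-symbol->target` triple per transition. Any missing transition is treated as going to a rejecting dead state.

start=q0; accept=q2,q4; q0-a->q0; q0-b->q1; q0-c->q0; q1-a->q2; q1-b->q1; q1-c->q3; q2-a->q2; q2-b->q4; q2-c->q2; q3-a->q3; q3-b->q5; q3-c->q3; q4-a->q2; q4-b->q4; q4-c->q6; q5-a->q6; q5-b->q5; q5-c->q3; q6-a->q6; q6-b->q6; q6-c->q6

Build one automaton per condition and run them in lockstep. The first has 3 states tracking partial matches of the forbidden pattern `bc`; the second has 3 states tracking whether and how much of `ba` has been seen. A product state is a pair (one from each), accepting exactly when both do.
        a   b   c  
>  q0   q0  q1  q0 
   q1   q2  q1  q3 
 * q2   q2  q4  q2 
   q3   q3  q5  q3 
 * q4   q2  q4  q6 
   q5   q6  q5  q3 
   q6   q6  q6  q6 
(> = start, * = accepting)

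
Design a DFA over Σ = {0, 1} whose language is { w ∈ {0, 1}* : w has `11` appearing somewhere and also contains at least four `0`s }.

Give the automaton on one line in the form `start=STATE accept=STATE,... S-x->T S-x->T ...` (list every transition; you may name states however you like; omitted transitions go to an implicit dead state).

start=q0 accept=q14 q0-0->q1 q0-1->q2 q1-0->q3 q1-1->q4 q2-0->q1 q2-1->q5 q3-0->q6 q3-1->q7 q4-0->q3 q4-1->q8 q5-0->q8 q5-1->q5 q6-0->q9 q6-1->q10 q7-0->q6 q7-1->q11 q8-0->q11 q8-1->q8 q9-0->q9 q9-1->q12 q10-0->q9 q10-1->q13 q11-0->q13 q11-1->q11 q12-0->q9 q12-1->q14 q13-0->q14 q13-1->q13 q14-0->q14 q14-1->q14

Handle the two conditions separately and then intersect. One (3 states) tracks whether and how much of `11` has been seen; the other (6 states) tracks the count of `0`s, saturating at 5. Each combined state is a pair, one component from each; accept when both components accept. Minimizing collapses redundant product states.
          0    1  
>  q0     q1   q2 
   q1     q3   q4 
   q2     q1   q5 
   q3     q6   q7 
   q4     q3   q8 
   q5     q8   q5 
   q6     q9  q10 
   q7     q6  q11 
   q8    q11   q8 
   q9     q9  q12 
   q10    q9  q13 
   q11   q13  q11 
   q12    q9  q14 
   q13   q14  q13 
 * q14   q14  q14 
(> = start, * = accepting)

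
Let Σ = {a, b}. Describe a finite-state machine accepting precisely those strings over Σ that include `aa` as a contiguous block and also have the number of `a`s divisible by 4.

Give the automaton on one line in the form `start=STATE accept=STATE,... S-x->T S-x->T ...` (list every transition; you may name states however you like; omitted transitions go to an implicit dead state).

Handle the two conditions separately and then intersect. One (3 states) tracks whether and how much of `aa` has been seen; the other (4 states) tracks the count of `a`s modulo 4. Each combined state is a pair, one component from each; accept when both components accept.
With 12 states:
          a    b  
>  S0     S1   S0 
   S1     S2   S3 
   S2     S4   S2 
   S3     S5   S3 
   S4     S6   S4 
   S5     S4   S7 
 * S6     S8   S6 
   S7     S9   S7 
   S8     S2   S8 
   S9     S6  S10 
   S10   S11  S10 
   S11    S8   S0 
(> = start, * = accepting)

start=S0 accept=S6 S0-a->S1 S0-b->S0 S1-a->S2 S1-b->S3 S2-a->S4 S2-b->S2 S3-a->S5 S3-b->S3 S4-a->S6 S4-b->S4 S5-a->S4 S5-b->S7 S6-a->S8 S6-b->S6 S7-a->S9 S7-b->S7 S8-a->S2 S8-b->S8 S9-a->S6 S9-b->S10 S10-a->S11 S10-b->S10 S11-a->S8 S11-b->S0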